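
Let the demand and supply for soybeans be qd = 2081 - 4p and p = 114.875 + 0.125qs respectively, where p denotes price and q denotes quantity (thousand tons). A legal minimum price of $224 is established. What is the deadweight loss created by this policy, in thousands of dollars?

0

Rearranging supply gives qs = 8p - 919. Without the control the market clears where 2081 - 4p = 8p - 919, i.e. p* = 250 and q* = 1081.
The floor of 224 is below the equilibrium price 250, so it is not binding; the market clears at p* = 250, q* = 1081.
Since the control does not bind, no trades are prevented and deadweight loss is zero.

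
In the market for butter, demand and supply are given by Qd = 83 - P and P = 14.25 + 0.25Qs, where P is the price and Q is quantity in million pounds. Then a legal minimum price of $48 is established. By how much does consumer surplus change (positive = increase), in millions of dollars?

-900

Rearranging supply gives Qs = 4P - 57. Without the control the market clears where 83 - P = 4P - 57, i.e. P* = 28 and Q* = 55.
Since 48 > 28, the floor is binding.
At P = 48: Qd = 83 - 48 = 35 and Qs = 4·48 - 57 = 135.
Consumer surplus without the control is ½ · (83 - 28) · 55 = 1512.5.
With the floor, consumers buy 35 units at 48, so CS = ½ · (83 - 48) · 35 = 612.5.
Change in consumer surplus = 612.5 - 1512.5 = -900.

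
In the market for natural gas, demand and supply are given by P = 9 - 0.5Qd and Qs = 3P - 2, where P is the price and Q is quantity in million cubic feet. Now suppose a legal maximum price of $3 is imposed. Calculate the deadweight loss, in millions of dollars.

Rearranging demand gives Qd = 18 - 2P. Without the control the market clears where 18 - 2P = 3P - 2, i.e. P* = 4 and Q* = 10.
Since 3 < 4, the ceiling is binding.
At P = 3: Qd = 18 - 2·3 = 12 and Qs = 3·3 - 2 = 7.
Quantity traded falls to 7. At Q = 7 the demand price is (18 - 7)/2 = 5.5 and the supply price is (2 + 7)/3 = 3.
Deadweight loss = ½ · (5.5 - 3) · (10 - 7) = ½ · 2.5 · 3 = 3.75.

3.75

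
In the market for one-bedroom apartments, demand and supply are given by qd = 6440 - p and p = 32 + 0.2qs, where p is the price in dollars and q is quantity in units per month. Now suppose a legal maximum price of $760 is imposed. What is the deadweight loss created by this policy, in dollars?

1734000

Rearranging supply gives qs = 5p - 160. Without the control the market clears where 6440 - p = 5p - 160, i.e. p* = 1100 and q* = 5340.
Because the ceiling (760) lies below the market-clearing price, it is binding.
At p = 760: qd = 6440 - 760 = 5680 and qs = 5·760 - 160 = 3640.
Quantity traded falls to 3640. At q = 3640 the demand price is 6440 - 3640 = 2800 and the supply price is (160 + 3640)/5 = 760.
Deadweight loss = ½ · (2800 - 760) · (5340 - 3640) = ½ · 2040 · 1700 = 1734000.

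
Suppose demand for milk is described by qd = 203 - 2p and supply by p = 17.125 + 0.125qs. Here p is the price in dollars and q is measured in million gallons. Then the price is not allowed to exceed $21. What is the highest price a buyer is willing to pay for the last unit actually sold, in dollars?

Rearranging supply gives qs = 8p - 137. Equilibrium: 203 - 2p = 8p - 137, so 340 = 10p and p* = 34, q* = 135.
The ceiling of 21 is below the equilibrium price 34, so it binds.
At p = 21: qd = 203 - 2·21 = 161 and qs = 8·21 - 137 = 31.
Only 31 units reach the market. On the demand curve, the marginal buyer's willingness to pay at q = 31 is (203 - 31)/2 = 86.

86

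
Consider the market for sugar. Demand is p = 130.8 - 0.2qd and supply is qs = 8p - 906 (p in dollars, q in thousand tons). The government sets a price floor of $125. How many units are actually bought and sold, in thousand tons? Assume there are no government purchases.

Rearranging demand gives qd = 654 - 5p. Without the control the market clears where 654 - 5p = 8p - 906, i.e. p* = 120 and q* = 54.
Because the floor (125) lies above the market-clearing price, it is binding.
At p = 125: qd = 654 - 5·125 = 29 and qs = 8·125 - 906 = 94.
The quantity actually transacted is the short side, demand: 29.

29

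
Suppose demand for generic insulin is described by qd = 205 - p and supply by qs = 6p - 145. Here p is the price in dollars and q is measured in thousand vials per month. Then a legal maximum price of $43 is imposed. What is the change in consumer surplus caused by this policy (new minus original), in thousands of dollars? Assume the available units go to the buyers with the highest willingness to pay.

Equilibrium: 205 - p = 6p - 145, so 350 = 7p and p* = 50, q* = 155.
Because the ceiling (43) lies below the market-clearing price, it is binding.
At p = 43: qd = 205 - 43 = 162 and qs = 6·43 - 145 = 113.
Consumer surplus without the control is ½ · (205 - 50) · 155 = 12012.5.
With the ceiling, 113 units are sold at 43 (assume they go to the highest-value buyers). The demand price at q = 113 is 92, so CS = ½ · [(205 - 43) + (92 - 43)] · 113 = 11921.5.
Change in consumer surplus = 11921.5 - 12012.5 = -91.

-91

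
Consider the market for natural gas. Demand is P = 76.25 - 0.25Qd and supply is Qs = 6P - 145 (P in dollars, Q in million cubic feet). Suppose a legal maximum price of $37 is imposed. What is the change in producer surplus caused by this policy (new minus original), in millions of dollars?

Rearranging demand gives Qd = 305 - 4P. Without the control the market clears where 305 - 4P = 6P - 145, i.e. P* = 45 and Q* = 125.
Since 37 < 45, the ceiling is binding.
At P = 37: Qd = 305 - 4·37 = 157 and Qs = 6·37 - 145 = 77.
Producer surplus without the control is ½ · (45 - 145/6) · 125 = 15625/12.
With the ceiling, producers sell 77 units at 37, so PS = ½ · (37 - 145/6) · 77 = 5929/12.
Change in producer surplus = 5929/12 - 15625/12 = -808.

-808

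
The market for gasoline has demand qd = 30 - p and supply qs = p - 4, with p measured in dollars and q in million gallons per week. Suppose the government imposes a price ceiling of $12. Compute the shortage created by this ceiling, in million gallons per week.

Without the control the market clears where 30 - p = p - 4, i.e. p* = 17 and q* = 13.
The ceiling of 12 is below the equilibrium price 17, so it binds.
At p = 12: qd = 30 - 12 = 18 and qs = 12 - 4 = 8.
Shortage = qd - qs = 18 - 8 = 10.

10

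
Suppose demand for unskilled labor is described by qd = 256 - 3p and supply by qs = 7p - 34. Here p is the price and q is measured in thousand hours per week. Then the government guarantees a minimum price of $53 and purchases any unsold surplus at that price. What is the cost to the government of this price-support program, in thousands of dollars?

Setting quantity demanded equal to quantity supplied, 256 - 3p = 7p - 34, gives p* = 29 and q* = 169.
The floor of 53 is above the equilibrium price 29, so it binds.
At p = 53: qd = 256 - 3·53 = 97 and qs = 7·53 - 34 = 337.
Surplus = qs - qd = 240.
Government expenditure = surplus × support price = 240 × 53 = 12720.

12720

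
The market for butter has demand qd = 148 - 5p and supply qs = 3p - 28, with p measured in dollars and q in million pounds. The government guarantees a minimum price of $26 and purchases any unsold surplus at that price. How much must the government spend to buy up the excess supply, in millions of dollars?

832

Equilibrium: 148 - 5p = 3p - 28, so 176 = 8p and p* = 22, q* = 38.
Since 26 > 22, the floor is binding.
At p = 26: qd = 148 - 5·26 = 18 and qs = 3·26 - 28 = 50.
Surplus = qs - qd = 32.
Government expenditure = surplus × support price = 32 × 26 = 832.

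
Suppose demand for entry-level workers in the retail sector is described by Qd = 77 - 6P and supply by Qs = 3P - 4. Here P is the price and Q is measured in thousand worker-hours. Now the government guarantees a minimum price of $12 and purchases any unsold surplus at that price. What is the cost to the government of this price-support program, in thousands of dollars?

324

Equilibrium: 77 - 6P = 3P - 4, so 81 = 9P and P* = 9, Q* = 23.
Because the floor (12) lies above the market-clearing price, it is binding.
At P = 12: Qd = 77 - 6·12 = 5 and Qs = 3·12 - 4 = 32.
Surplus = Qs - Qd = 27.
Government expenditure = surplus × support price = 27 × 12 = 324.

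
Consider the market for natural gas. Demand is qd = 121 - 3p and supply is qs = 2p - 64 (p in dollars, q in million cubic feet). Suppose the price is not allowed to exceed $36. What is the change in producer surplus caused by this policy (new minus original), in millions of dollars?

Equilibrium: 121 - 3p = 2p - 64, so 185 = 5p and p* = 37, q* = 10.
Because the ceiling (36) lies below the market-clearing price, it is binding.
At p = 36: qd = 121 - 3·36 = 13 and qs = 2·36 - 64 = 8.
Producer surplus without the control is ½ · (37 - 32) · 10 = 25.
With the ceiling, producers sell 8 units at 36, so PS = ½ · (36 - 32) · 8 = 16.
Change in producer surplus = 16 - 25 = -9.

-9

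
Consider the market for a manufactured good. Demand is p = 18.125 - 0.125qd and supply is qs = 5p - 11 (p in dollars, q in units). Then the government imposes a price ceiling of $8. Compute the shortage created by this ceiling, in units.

Rearranging demand gives qd = 145 - 8p. Setting quantity demanded equal to quantity supplied, 145 - 8p = 5p - 11, gives p* = 12 and q* = 49.
Since 8 < 12, the ceiling is binding.
At p = 8: qd = 145 - 8·8 = 81 and qs = 5·8 - 11 = 29.
Shortage = qd - qs = 81 - 29 = 52.

52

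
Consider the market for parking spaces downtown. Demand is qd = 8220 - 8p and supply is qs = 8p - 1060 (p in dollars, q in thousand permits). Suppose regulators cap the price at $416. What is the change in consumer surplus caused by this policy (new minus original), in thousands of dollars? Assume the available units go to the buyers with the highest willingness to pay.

In a free market, 8220 - 8p = 8p - 1060 gives the equilibrium p* = 580, q* = 3580.
Because the ceiling (416) lies below the market-clearing price, it is binding.
At p = 416: qd = 8220 - 8·416 = 4892 and qs = 8·416 - 1060 = 2268.
Consumer surplus without the control is ½ · (1027.5 - 580) · 3580 = 801025.
With the ceiling, 2268 units are sold at 416 (assume they go to the highest-value buyers). The demand price at q = 2268 is 744, so CS = ½ · [(1027.5 - 416) + (744 - 416)] · 2268 = 1065393.
Change in consumer surplus = 1065393 - 801025 = 264368.

264368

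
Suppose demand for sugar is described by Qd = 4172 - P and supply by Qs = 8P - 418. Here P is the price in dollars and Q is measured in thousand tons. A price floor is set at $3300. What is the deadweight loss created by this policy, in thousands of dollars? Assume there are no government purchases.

Equilibrium: 4172 - P = 8P - 418, so 4590 = 9P and P* = 510, Q* = 3662.
The floor of 3300 is above the equilibrium price 510, so it binds.
At P = 3300: Qd = 4172 - 3300 = 872 and Qs = 8·3300 - 418 = 25982.
Quantity traded falls to 872. At Q = 872 the demand price is 4172 - 872 = 3300 and the supply price is (418 + 872)/8 = 161.25.
Deadweight loss = ½ · (3300 - 161.25) · (3662 - 872) = ½ · 3138.75 · 2790 = 4378556.25.

4378556.25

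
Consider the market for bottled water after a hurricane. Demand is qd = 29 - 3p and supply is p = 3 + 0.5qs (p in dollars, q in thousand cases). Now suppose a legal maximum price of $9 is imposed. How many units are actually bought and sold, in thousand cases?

8

Rearranging supply gives qs = 2p - 6. Equilibrium: 29 - 3p = 2p - 6, so 35 = 5p and p* = 7, q* = 8.
The ceiling of 9 is above the equilibrium price 7, so it is not binding; the market clears at p* = 7, q* = 8.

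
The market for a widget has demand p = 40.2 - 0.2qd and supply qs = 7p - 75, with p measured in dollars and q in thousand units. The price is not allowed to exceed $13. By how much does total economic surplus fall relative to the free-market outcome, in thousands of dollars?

Rearranging demand gives qd = 201 - 5p. Equilibrium: 201 - 5p = 7p - 75, so 276 = 12p and p* = 23, q* = 86.
The ceiling of 13 is below the equilibrium price 23, so it binds.
At p = 13: qd = 201 - 5·13 = 136 and qs = 7·13 - 75 = 16.
Quantity traded falls to 16. At q = 16 the demand price is (201 - 16)/5 = 37 and the supply price is (75 + 16)/7 = 13.
Deadweight loss = ½ · (37 - 13) · (86 - 16) = ½ · 24 · 70 = 840.

840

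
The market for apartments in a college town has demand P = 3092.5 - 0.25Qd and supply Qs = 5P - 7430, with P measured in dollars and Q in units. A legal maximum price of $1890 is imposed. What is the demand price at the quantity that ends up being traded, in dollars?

2587.5

Rearranging demand gives Qd = 12370 - 4P. Equilibrium: 12370 - 4P = 5P - 7430, so 19800 = 9P and P* = 2200, Q* = 3570.
Since 1890 < 2200, the ceiling is binding.
At P = 1890: Qd = 12370 - 4·1890 = 4810 and Qs = 5·1890 - 7430 = 2020.
Only 2020 units reach the market. On the demand curve, the marginal buyer's willingness to pay at Q = 2020 is (12370 - 2020)/4 = 2587.5.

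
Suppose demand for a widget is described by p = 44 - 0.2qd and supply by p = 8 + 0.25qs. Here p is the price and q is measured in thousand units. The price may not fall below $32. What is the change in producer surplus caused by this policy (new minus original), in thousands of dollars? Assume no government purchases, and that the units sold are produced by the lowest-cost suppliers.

Rearranging demand gives qd = 220 - 5p; rearranging supply gives qs = 4p - 32. In a free market, 220 - 5p = 4p - 32 gives the equilibrium p* = 28, q* = 80.
Because the floor (32) lies above the market-clearing price, it is binding.
At p = 32: qd = 220 - 5·32 = 60 and qs = 4·32 - 32 = 96.
Producer surplus without the control is ½ · (28 - 8) · 80 = 800.
With the floor, 60 units are sold at 32. The supply price at q = 60 is 23, so PS = ½ · [(32 - 8) + (32 - 23)] · 60 = 990.
Change in producer surplus = 990 - 800 = 190.

190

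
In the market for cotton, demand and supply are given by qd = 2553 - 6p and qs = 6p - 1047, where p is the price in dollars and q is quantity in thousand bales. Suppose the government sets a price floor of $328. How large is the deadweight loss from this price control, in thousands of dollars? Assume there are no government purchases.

Equilibrium: 2553 - 6p = 6p - 1047, so 3600 = 12p and p* = 300, q* = 753.
Because the floor (328) lies above the market-clearing price, it is binding.
At p = 328: qd = 2553 - 6·328 = 585 and qs = 6·328 - 1047 = 921.
Quantity traded falls to 585. At q = 585 the demand price is (2553 - 585)/6 = 328 and the supply price is (1047 + 585)/6 = 272.
Deadweight loss = ½ · (328 - 272) · (753 - 585) = ½ · 56 · 168 = 4704.

4704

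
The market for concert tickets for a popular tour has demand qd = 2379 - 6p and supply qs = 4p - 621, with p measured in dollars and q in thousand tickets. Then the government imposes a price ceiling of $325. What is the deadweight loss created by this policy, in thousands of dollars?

Setting quantity demanded equal to quantity supplied, 2379 - 6p = 4p - 621, gives p* = 300 and q* = 579.
Since 325 is above p* = 300, the ceiling does not bind and the free-market outcome prevails.
Since the control does not bind, no trades are prevented and deadweight loss is zero.

0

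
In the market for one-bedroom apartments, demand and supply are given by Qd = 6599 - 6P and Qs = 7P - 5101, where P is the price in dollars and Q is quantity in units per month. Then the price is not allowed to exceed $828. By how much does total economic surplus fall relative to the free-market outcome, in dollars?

39312

Setting quantity demanded equal to quantity supplied, 6599 - 6P = 7P - 5101, gives P* = 900 and Q* = 1199.
Because the ceiling (828) lies below the market-clearing price, it is binding.
At P = 828: Qd = 6599 - 6·828 = 1631 and Qs = 7·828 - 5101 = 695.
Quantity traded falls to 695. At Q = 695 the demand price is (6599 - 695)/6 = 984 and the supply price is (5101 + 695)/7 = 828.
Deadweight loss = ½ · (984 - 828) · (1199 - 695) = ½ · 156 · 504 = 39312.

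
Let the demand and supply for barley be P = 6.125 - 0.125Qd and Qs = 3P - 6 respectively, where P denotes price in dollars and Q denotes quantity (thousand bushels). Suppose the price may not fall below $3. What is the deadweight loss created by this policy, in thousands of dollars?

0

Rearranging demand gives Qd = 49 - 8P. Equilibrium: 49 - 8P = 3P - 6, so 55 = 11P and P* = 5, Q* = 9.
Since 3 is below P* = 5, the floor does not bind and the free-market outcome prevails.
Since the control does not bind, no trades are prevented and deadweight loss is zero.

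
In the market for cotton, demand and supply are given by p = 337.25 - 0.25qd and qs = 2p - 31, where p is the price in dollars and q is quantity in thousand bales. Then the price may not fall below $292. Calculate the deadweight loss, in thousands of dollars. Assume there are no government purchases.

Rearranging demand gives qd = 1349 - 4p. Without the control the market clears where 1349 - 4p = 2p - 31, i.e. p* = 230 and q* = 429.
The floor of 292 is above the equilibrium price 230, so it binds.
At p = 292: qd = 1349 - 4·292 = 181 and qs = 2·292 - 31 = 553.
Quantity traded falls to 181. At q = 181 the demand price is (1349 - 181)/4 = 292 and the supply price is (31 + 181)/2 = 106.
Deadweight loss = ½ · (292 - 106) · (429 - 181) = ½ · 186 · 248 = 23064.

23064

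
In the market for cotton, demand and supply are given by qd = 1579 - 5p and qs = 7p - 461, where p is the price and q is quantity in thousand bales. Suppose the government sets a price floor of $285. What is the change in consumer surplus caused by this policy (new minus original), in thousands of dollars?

Equilibrium: 1579 - 5p = 7p - 461, so 2040 = 12p and p* = 170, q* = 729.
Since 285 > 170, the floor is binding.
At p = 285: qd = 1579 - 5·285 = 154 and qs = 7·285 - 461 = 1534.
Consumer surplus without the control is ½ · (315.8 - 170) · 729 = 53144.1.
With the floor, consumers buy 154 units at 285, so CS = ½ · (315.8 - 285) · 154 = 2371.6.
Change in consumer surplus = 2371.6 - 53144.1 = -50772.5.

-50772.5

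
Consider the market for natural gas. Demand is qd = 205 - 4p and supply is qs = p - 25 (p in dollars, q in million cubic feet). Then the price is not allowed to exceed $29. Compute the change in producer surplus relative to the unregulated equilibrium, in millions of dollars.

-212.5

In a free market, 205 - 4p = p - 25 gives the equilibrium p* = 46, q* = 21.
Because the ceiling (29) lies below the market-clearing price, it is binding.
At p = 29: qd = 205 - 4·29 = 89 and qs = 29 - 25 = 4.
Producer surplus without the control is ½ · (46 - 25) · 21 = 220.5.
With the ceiling, producers sell 4 units at 29, so PS = ½ · (29 - 25) · 4 = 8.
Change in producer surplus = 8 - 220.5 = -212.5.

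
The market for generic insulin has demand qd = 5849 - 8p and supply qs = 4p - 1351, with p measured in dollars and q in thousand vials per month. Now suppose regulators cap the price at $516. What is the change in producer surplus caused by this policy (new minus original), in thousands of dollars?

Setting quantity demanded equal to quantity supplied, 5849 - 8p = 4p - 1351, gives p* = 600 and q* = 1049.
Because the ceiling (516) lies below the market-clearing price, it is binding.
At p = 516: qd = 5849 - 8·516 = 1721 and qs = 4·516 - 1351 = 713.
Producer surplus without the control is ½ · (600 - 337.75) · 1049 = 137550.125.
With the ceiling, producers sell 713 units at 516, so PS = ½ · (516 - 337.75) · 713 = 63546.125.
Change in producer surplus = 63546.125 - 137550.125 = -74004.

-74004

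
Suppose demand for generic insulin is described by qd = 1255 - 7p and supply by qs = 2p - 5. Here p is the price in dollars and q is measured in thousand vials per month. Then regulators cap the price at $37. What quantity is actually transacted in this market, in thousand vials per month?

69

Setting quantity demanded equal to quantity supplied, 1255 - 7p = 2p - 5, gives p* = 140 and q* = 275.
The ceiling of 37 is below the equilibrium price 140, so it binds.
At p = 37: qd = 1255 - 7·37 = 996 and qs = 2·37 - 5 = 69.
The quantity actually transacted is the short side, supply: 69.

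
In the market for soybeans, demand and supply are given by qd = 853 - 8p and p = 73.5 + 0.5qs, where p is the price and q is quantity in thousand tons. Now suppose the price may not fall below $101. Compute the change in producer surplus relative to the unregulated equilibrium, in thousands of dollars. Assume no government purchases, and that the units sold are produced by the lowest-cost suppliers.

Rearranging supply gives qs = 2p - 147. Without the control the market clears where 853 - 8p = 2p - 147, i.e. p* = 100 and q* = 53.
The floor of 101 is above the equilibrium price 100, so it binds.
At p = 101: qd = 853 - 8·101 = 45 and qs = 2·101 - 147 = 55.
Producer surplus without the control is ½ · (100 - 73.5) · 53 = 702.25.
With the floor, 45 units are sold at 101. The supply price at q = 45 is 96, so PS = ½ · [(101 - 73.5) + (101 - 96)] · 45 = 731.25.
Change in producer surplus = 731.25 - 702.25 = 29.

29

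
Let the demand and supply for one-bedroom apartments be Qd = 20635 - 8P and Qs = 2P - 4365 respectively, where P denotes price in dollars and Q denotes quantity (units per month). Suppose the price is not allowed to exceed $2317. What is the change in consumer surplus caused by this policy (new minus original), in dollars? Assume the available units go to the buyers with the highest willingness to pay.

Equilibrium: 20635 - 8P = 2P - 4365, so 25000 = 10P and P* = 2500, Q* = 635.
Since 2317 < 2500, the ceiling is binding.
At P = 2317: Qd = 20635 - 8·2317 = 2099 and Qs = 2·2317 - 4365 = 269.
Consumer surplus without the control is ½ · (2579.375 - 2500) · 635 = 25201.5625.
With the ceiling, 269 units are sold at 2317 (assume they go to the highest-value buyers). The demand price at Q = 269 is 2545.75, so CS = ½ · [(2579.375 - 2317) + (2545.75 - 2317)] · 269 = 66056.3125.
Change in consumer surplus = 66056.3125 - 25201.5625 = 40854.75.

40854.75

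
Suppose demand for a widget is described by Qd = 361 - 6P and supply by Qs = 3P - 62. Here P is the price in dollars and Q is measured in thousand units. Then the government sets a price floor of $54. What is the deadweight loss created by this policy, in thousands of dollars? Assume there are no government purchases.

441

Equilibrium: 361 - 6P = 3P - 62, so 423 = 9P and P* = 47, Q* = 79.
Because the floor (54) lies above the market-clearing price, it is binding.
At P = 54: Qd = 361 - 6·54 = 37 and Qs = 3·54 - 62 = 100.
Quantity traded falls to 37. At Q = 37 the demand price is (361 - 37)/6 = 54 and the supply price is (62 + 37)/3 = 33.
Deadweight loss = ½ · (54 - 33) · (79 - 37) = ½ · 21 · 42 = 441.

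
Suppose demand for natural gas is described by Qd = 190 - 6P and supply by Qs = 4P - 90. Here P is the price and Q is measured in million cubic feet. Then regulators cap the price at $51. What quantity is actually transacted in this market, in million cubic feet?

22

Setting quantity demanded equal to quantity supplied, 190 - 6P = 4P - 90, gives P* = 28 and Q* = 22.
The ceiling of 51 is above the equilibrium price 28, so it is not binding; the market clears at P* = 28, Q* = 22.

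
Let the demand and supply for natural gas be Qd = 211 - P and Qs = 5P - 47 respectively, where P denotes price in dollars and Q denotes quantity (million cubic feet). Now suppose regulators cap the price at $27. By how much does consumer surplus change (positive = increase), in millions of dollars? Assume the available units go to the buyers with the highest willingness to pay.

In a free market, 211 - P = 5P - 47 gives the equilibrium P* = 43, Q* = 168.
Since 27 < 43, the ceiling is binding.
At P = 27: Qd = 211 - 27 = 184 and Qs = 5·27 - 47 = 88.
Consumer surplus without the control is ½ · (211 - 43) · 168 = 14112.
With the ceiling, 88 units are sold at 27 (assume they go to the highest-value buyers). The demand price at Q = 88 is 123, so CS = ½ · [(211 - 27) + (123 - 27)] · 88 = 12320.
Change in consumer surplus = 12320 - 14112 = -1792.

-1792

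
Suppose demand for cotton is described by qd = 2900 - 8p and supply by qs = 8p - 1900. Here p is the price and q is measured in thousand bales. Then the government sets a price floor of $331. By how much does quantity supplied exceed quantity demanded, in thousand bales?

Setting quantity demanded equal to quantity supplied, 2900 - 8p = 8p - 1900, gives p* = 300 and q* = 500.
Because the floor (331) lies above the market-clearing price, it is binding.
At p = 331: qd = 2900 - 8·331 = 252 and qs = 8·331 - 1900 = 748.
Surplus = qs - qd = 748 - 252 = 496.

496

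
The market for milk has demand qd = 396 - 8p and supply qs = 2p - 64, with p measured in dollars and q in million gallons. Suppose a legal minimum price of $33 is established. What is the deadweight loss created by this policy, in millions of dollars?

0

In a free market, 396 - 8p = 2p - 64 gives the equilibrium p* = 46, q* = 28.
The floor of 33 is below the equilibrium price 46, so it is not binding; the market clears at p* = 46, q* = 28.
Since the control does not bind, no trades are prevented and deadweight loss is zero.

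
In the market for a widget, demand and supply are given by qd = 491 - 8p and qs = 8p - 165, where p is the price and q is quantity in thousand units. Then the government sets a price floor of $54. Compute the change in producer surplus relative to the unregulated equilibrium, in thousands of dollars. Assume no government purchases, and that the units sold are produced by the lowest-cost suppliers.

Setting quantity demanded equal to quantity supplied, 491 - 8p = 8p - 165, gives p* = 41 and q* = 163.
Because the floor (54) lies above the market-clearing price, it is binding.
At p = 54: qd = 491 - 8·54 = 59 and qs = 8·54 - 165 = 267.
Producer surplus without the control is ½ · (41 - 20.625) · 163 = 1660.5625.
With the floor, 59 units are sold at 54. The supply price at q = 59 is 28, so PS = ½ · [(54 - 20.625) + (54 - 28)] · 59 = 1751.5625.
Change in producer surplus = 1751.5625 - 1660.5625 = 91.

91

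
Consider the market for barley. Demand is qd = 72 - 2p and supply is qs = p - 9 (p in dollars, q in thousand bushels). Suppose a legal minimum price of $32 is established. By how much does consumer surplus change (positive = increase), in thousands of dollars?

-65

Without the control the market clears where 72 - 2p = p - 9, i.e. p* = 27 and q* = 18.
Since 32 > 27, the floor is binding.
At p = 32: qd = 72 - 2·32 = 8 and qs = 32 - 9 = 23.
Consumer surplus without the control is ½ · (36 - 27) · 18 = 81.
With the floor, consumers buy 8 units at 32, so CS = ½ · (36 - 32) · 8 = 16.
Change in consumer surplus = 16 - 81 = -65.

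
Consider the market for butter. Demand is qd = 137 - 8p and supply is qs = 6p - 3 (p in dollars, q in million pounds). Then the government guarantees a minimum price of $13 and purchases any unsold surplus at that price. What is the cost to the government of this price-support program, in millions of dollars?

546

Without the control the market clears where 137 - 8p = 6p - 3, i.e. p* = 10 and q* = 57.
Since 13 > 10, the floor is binding.
At p = 13: qd = 137 - 8·13 = 33 and qs = 6·13 - 3 = 75.
Surplus = qs - qd = 42.
Government expenditure = surplus × support price = 42 × 13 = 546.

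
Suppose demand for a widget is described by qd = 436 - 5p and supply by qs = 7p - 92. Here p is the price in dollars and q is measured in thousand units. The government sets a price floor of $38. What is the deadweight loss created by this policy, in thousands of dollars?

In a free market, 436 - 5p = 7p - 92 gives the equilibrium p* = 44, q* = 216.
The floor of 38 is below the equilibrium price 44, so it is not binding; the market clears at p* = 44, q* = 216.
Since the control does not bind, no trades are prevented and deadweight loss is zero.

0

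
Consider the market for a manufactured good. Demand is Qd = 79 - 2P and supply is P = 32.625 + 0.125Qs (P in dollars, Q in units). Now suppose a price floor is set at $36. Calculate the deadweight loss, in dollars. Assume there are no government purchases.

Rearranging supply gives Qs = 8P - 261. Setting quantity demanded equal to quantity supplied, 79 - 2P = 8P - 261, gives P* = 34 and Q* = 11.
Since 36 > 34, the floor is binding.
At P = 36: Qd = 79 - 2·36 = 7 and Qs = 8·36 - 261 = 27.
Quantity traded falls to 7. At Q = 7 the demand price is (79 - 7)/2 = 36 and the supply price is (261 + 7)/8 = 33.5.
Deadweight loss = ½ · (36 - 33.5) · (11 - 7) = ½ · 2.5 · 4 = 5.

5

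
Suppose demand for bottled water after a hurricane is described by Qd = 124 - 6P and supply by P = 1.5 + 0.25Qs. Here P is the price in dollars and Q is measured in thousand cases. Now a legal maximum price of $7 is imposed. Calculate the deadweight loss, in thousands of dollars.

120

Rearranging supply gives Qs = 4P - 6. In a free market, 124 - 6P = 4P - 6 gives the equilibrium P* = 13, Q* = 46.
Because the ceiling (7) lies below the market-clearing price, it is binding.
At P = 7: Qd = 124 - 6·7 = 82 and Qs = 4·7 - 6 = 22.
Quantity traded falls to 22. At Q = 22 the demand price is (124 - 22)/6 = 17 and the supply price is (6 + 22)/4 = 7.
Deadweight loss = ½ · (17 - 7) · (46 - 22) = ½ · 10 · 24 = 120.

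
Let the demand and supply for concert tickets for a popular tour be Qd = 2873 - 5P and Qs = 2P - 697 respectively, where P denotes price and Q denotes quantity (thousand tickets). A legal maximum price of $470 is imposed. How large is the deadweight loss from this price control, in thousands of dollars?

Without the control the market clears where 2873 - 5P = 2P - 697, i.e. P* = 510 and Q* = 323.
Since 470 < 510, the ceiling is binding.
At P = 470: Qd = 2873 - 5·470 = 523 and Qs = 2·470 - 697 = 243.
Quantity traded falls to 243. At Q = 243 the demand price is (2873 - 243)/5 = 526 and the supply price is (697 + 243)/2 = 470.
Deadweight loss = ½ · (526 - 470) · (323 - 243) = ½ · 56 · 80 = 2240.

2240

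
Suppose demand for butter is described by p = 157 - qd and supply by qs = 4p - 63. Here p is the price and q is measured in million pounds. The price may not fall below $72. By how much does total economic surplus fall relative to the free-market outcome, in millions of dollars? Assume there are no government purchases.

490

Rearranging demand gives qd = 157 - p. Setting quantity demanded equal to quantity supplied, 157 - p = 4p - 63, gives p* = 44 and q* = 113.
Since 72 > 44, the floor is binding.
At p = 72: qd = 157 - 72 = 85 and qs = 4·72 - 63 = 225.
Quantity traded falls to 85. At q = 85 the demand price is 157 - 85 = 72 and the supply price is (63 + 85)/4 = 37.
Deadweight loss = ½ · (72 - 37) · (113 - 85) = ½ · 35 · 28 = 490.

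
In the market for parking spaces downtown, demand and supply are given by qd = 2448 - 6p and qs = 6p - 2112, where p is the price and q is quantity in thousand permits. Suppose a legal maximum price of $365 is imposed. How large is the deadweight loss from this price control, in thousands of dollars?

Equilibrium: 2448 - 6p = 6p - 2112, so 4560 = 12p and p* = 380, q* = 168.
Since 365 < 380, the ceiling is binding.
At p = 365: qd = 2448 - 6·365 = 258 and qs = 6·365 - 2112 = 78.
Quantity traded falls to 78. At q = 78 the demand price is (2448 - 78)/6 = 395 and the supply price is (2112 + 78)/6 = 365.
Deadweight loss = ½ · (395 - 365) · (168 - 78) = ½ · 30 · 90 = 1350.

1350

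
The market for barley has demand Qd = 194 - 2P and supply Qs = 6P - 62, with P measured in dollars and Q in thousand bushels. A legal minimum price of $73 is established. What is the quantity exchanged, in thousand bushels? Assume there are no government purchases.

Setting quantity demanded equal to quantity supplied, 194 - 2P = 6P - 62, gives P* = 32 and Q* = 130.
Because the floor (73) lies above the market-clearing price, it is binding.
At P = 73: Qd = 194 - 2·73 = 48 and Qs = 6·73 - 62 = 376.
The quantity actually transacted is the short side, demand: 48.

48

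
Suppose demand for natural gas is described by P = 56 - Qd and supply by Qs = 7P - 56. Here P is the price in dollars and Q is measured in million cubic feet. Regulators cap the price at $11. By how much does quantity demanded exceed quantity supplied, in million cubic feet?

24

Rearranging demand gives Qd = 56 - P. Without the control the market clears where 56 - P = 7P - 56, i.e. P* = 14 and Q* = 42.
Since 11 < 14, the ceiling is binding.
At P = 11: Qd = 56 - 11 = 45 and Qs = 7·11 - 56 = 21.
Shortage = Qd - Qs = 45 - 21 = 24.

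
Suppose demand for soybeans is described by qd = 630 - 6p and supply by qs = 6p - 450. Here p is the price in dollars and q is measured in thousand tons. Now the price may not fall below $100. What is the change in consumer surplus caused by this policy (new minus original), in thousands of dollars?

In a free market, 630 - 6p = 6p - 450 gives the equilibrium p* = 90, q* = 90.
Since 100 > 90, the floor is binding.
At p = 100: qd = 630 - 6·100 = 30 and qs = 6·100 - 450 = 150.
Consumer surplus without the control is ½ · (105 - 90) · 90 = 675.
With the floor, consumers buy 30 units at 100, so CS = ½ · (105 - 100) · 30 = 75.
Change in consumer surplus = 75 - 675 = -600.

-600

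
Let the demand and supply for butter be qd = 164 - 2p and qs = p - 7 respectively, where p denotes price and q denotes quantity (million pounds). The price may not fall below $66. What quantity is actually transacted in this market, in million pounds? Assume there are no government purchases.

Equilibrium: 164 - 2p = p - 7, so 171 = 3p and p* = 57, q* = 50.
The floor of 66 is above the equilibrium price 57, so it binds.
At p = 66: qd = 164 - 2·66 = 32 and qs = 66 - 7 = 59.
The quantity actually transacted is the short side, demand: 32.

32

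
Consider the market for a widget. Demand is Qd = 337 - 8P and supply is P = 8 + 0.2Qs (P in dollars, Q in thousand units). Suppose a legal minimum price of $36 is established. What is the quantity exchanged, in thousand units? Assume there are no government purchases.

Rearranging supply gives Qs = 5P - 40. In a free market, 337 - 8P = 5P - 40 gives the equilibrium P* = 29, Q* = 105.
The floor of 36 is above the equilibrium price 29, so it binds.
At P = 36: Qd = 337 - 8·36 = 49 and Qs = 5·36 - 40 = 140.
The quantity actually transacted is the short side, demand: 49.

49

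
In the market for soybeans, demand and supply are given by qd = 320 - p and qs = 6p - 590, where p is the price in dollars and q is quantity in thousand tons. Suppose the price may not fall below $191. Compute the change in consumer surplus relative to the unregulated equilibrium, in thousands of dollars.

-9729.5

In a free market, 320 - p = 6p - 590 gives the equilibrium p* = 130, q* = 190.
Because the floor (191) lies above the market-clearing price, it is binding.
At p = 191: qd = 320 - 191 = 129 and qs = 6·191 - 590 = 556.
Consumer surplus without the control is ½ · (320 - 130) · 190 = 18050.
With the floor, consumers buy 129 units at 191, so CS = ½ · (320 - 191) · 129 = 8320.5.
Change in consumer surplus = 8320.5 - 18050 = -9729.5.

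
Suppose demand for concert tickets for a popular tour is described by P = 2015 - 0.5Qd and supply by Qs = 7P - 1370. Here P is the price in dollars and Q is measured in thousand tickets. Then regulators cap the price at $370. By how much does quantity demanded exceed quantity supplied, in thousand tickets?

2070

Rearranging demand gives Qd = 4030 - 2P. Without the control the market clears where 4030 - 2P = 7P - 1370, i.e. P* = 600 and Q* = 2830.
Since 370 < 600, the ceiling is binding.
At P = 370: Qd = 4030 - 2·370 = 3290 and Qs = 7·370 - 1370 = 1220.
Shortage = Qd - Qs = 3290 - 1220 = 2070.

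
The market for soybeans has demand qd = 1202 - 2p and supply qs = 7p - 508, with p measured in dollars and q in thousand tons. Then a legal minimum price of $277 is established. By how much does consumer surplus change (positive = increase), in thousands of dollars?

-63945

In a free market, 1202 - 2p = 7p - 508 gives the equilibrium p* = 190, q* = 822.
The floor of 277 is above the equilibrium price 190, so it binds.
At p = 277: qd = 1202 - 2·277 = 648 and qs = 7·277 - 508 = 1431.
Consumer surplus without the control is ½ · (601 - 190) · 822 = 168921.
With the floor, consumers buy 648 units at 277, so CS = ½ · (601 - 277) · 648 = 104976.
Change in consumer surplus = 104976 - 168921 = -63945.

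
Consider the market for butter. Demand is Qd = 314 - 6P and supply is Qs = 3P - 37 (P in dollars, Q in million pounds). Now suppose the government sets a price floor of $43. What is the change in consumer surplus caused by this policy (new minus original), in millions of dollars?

Equilibrium: 314 - 6P = 3P - 37, so 351 = 9P and P* = 39, Q* = 80.
Since 43 > 39, the floor is binding.
At P = 43: Qd = 314 - 6·43 = 56 and Qs = 3·43 - 37 = 92.
Consumer surplus without the control is ½ · (157/3 - 39) · 80 = 1600/3.
With the floor, consumers buy 56 units at 43, so CS = ½ · (157/3 - 43) · 56 = 784/3.
Change in consumer surplus = 784/3 - 1600/3 = -272.

-272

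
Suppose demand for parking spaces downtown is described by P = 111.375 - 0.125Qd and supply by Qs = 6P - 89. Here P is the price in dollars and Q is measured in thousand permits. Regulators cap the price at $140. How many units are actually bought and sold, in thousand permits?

331

Rearranging demand gives Qd = 891 - 8P. In a free market, 891 - 8P = 6P - 89 gives the equilibrium P* = 70, Q* = 331.
Since 140 is above P* = 70, the ceiling does not bind and the free-market outcome prevails.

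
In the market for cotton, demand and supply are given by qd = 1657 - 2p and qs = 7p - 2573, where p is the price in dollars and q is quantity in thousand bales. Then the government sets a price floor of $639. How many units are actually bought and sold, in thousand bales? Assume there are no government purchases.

379

In a free market, 1657 - 2p = 7p - 2573 gives the equilibrium p* = 470, q* = 717.
The floor of 639 is above the equilibrium price 470, so it binds.
At p = 639: qd = 1657 - 2·639 = 379 and qs = 7·639 - 2573 = 1900.
The quantity actually transacted is the short side, demand: 379.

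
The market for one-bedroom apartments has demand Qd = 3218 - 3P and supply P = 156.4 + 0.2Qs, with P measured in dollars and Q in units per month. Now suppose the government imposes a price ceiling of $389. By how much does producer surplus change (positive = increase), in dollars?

-159895.5

Rearranging supply gives Qs = 5P - 782. Setting quantity demanded equal to quantity supplied, 3218 - 3P = 5P - 782, gives P* = 500 and Q* = 1718.
Since 389 < 500, the ceiling is binding.
At P = 389: Qd = 3218 - 3·389 = 2051 and Qs = 5·389 - 782 = 1163.
Producer surplus without the control is ½ · (500 - 156.4) · 1718 = 295152.4.
With the ceiling, producers sell 1163 units at 389, so PS = ½ · (389 - 156.4) · 1163 = 135256.9.
Change in producer surplus = 135256.9 - 295152.4 = -159895.5.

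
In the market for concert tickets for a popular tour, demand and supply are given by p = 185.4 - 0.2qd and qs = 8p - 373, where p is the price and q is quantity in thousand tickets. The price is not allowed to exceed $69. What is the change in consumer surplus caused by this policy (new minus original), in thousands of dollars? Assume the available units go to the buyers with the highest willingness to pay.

-601.4

Rearranging demand gives qd = 927 - 5p. Setting quantity demanded equal to quantity supplied, 927 - 5p = 8p - 373, gives p* = 100 and q* = 427.
Since 69 < 100, the ceiling is binding.
At p = 69: qd = 927 - 5·69 = 582 and qs = 8·69 - 373 = 179.
Consumer surplus without the control is ½ · (185.4 - 100) · 427 = 18232.9.
With the ceiling, 179 units are sold at 69 (assume they go to the highest-value buyers). The demand price at q = 179 is 149.6, so CS = ½ · [(185.4 - 69) + (149.6 - 69)] · 179 = 17631.5.
Change in consumer surplus = 17631.5 - 18232.9 = -601.4.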